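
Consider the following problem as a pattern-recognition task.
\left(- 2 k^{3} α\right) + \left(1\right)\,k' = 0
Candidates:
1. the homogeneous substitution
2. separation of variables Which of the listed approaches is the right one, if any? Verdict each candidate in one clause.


Best approach: separation of variables — separating collects all k-dependence with the derivative and leaves all α-dependence opposite: variables separate.
- the homogeneous substitution: the slope does not depend on the ratio of the variables alone.
- separation of variables: applicable, and directly so.


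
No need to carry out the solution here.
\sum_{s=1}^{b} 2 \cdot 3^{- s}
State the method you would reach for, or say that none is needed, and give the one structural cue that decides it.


Diagnosis: the geometric series formula — consecutive terms stand in a fixed index-free ratio — the geometric sum formula closes it.


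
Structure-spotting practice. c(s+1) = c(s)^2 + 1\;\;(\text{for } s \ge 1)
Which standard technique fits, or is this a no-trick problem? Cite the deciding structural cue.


Best approach: no special technique — the unknown enters the rule nonlinearly, not as a weighted sum — no linear method is even well-posed.


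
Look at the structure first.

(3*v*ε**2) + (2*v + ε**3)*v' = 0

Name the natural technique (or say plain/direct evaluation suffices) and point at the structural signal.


Diagnosis: the exact-equation method — d/dv of 3*v*ε**2 equals d/dε of 2*v + ε**3: the form is a total differential of one potential — integrate it exactly.


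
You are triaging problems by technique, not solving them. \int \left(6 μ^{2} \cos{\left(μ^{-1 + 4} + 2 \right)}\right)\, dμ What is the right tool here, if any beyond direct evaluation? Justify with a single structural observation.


Best approach: u-substitution — collected, the integrand has one factor that is, up to a constant, the derivative of an inner expression the rest depends on — substitute for that inner expression.


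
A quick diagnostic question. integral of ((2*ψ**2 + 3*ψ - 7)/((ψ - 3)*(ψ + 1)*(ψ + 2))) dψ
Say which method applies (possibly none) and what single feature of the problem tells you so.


Verdict: partial fractions — a proper rational integrand whose denominator splits into simpler factors — decompose into partial fractions first.


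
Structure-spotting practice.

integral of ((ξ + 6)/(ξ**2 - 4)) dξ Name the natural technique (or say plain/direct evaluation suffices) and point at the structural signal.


Method: partial fractions — the bottom factors while the top stays lower-degree — split into simple fractions and integrate piece by piece.


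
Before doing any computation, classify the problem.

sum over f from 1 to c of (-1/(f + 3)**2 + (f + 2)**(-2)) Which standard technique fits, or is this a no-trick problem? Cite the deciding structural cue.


Method: telescoping — the piece each term subtracts is (f + 2)**(-2) advanced by one index, and it reappears with a plus sign leading the following term — the sum collapses to its boundary terms.


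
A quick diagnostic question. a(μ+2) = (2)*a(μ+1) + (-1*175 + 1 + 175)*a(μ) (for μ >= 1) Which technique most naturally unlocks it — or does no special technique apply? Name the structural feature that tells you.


Method: the characteristic-root method — linear, homogeneous, constant coefficients: solutions of the form r^μ exist — find the roots of the characteristic polynomial.


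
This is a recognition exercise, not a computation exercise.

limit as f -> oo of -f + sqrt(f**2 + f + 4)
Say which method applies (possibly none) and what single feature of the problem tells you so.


Best approach: conjugate multiplication — an infinity-minus-infinity difference with a surviving radical — multiply by the conjugate to cancel the divergence.


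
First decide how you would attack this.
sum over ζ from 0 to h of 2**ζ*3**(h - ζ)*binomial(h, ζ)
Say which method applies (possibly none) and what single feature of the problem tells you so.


Verdict: the binomial theorem — the summand is term ζ of a binomial expansion in 2 and 3; the whole sum is a single power.


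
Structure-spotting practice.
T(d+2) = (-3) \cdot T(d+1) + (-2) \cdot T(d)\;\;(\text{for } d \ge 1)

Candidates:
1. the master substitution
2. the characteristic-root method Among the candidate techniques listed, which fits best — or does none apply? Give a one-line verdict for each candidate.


Best approach: the characteristic-root method — because shifting d leaves the equation's coefficients unchanged, exponential trials reduce it to algebra.
- the master substitution — the recursion steps by a constant offset, so exponential reindexing is pointless.
- the characteristic-root method — yes — fits the structure here.


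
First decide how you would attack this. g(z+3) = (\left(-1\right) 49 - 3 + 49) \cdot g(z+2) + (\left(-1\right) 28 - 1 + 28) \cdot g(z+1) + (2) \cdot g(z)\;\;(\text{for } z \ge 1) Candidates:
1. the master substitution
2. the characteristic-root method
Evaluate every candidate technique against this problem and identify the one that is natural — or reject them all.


Best approach: the characteristic-root method — linear, homogeneous, constant coefficients: solutions of the form r^z exist — find the roots of the characteristic polynomial.
- the master substitution — the recursive argument is a shift of the index, not a fixed fraction of it.
- the characteristic-root method: yes, a natural case for it.


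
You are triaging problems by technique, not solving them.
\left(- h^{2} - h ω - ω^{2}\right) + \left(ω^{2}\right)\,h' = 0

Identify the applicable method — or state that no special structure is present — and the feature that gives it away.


Diagnosis: the homogeneous substitution — the slope is degree-zero homogeneous: the ratio substitution v = h/ω collapses it.


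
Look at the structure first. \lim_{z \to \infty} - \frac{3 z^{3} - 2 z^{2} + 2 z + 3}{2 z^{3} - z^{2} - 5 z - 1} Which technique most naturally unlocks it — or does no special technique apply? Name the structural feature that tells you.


Diagnosis: dominant-term comparison — divide by the highest power of z present: lower-order terms vanish and the dominant ratio remains. As a single quotient, the ∞/∞ shape would yield to repeated differentiation as well — the growth comparison gets there in one look.


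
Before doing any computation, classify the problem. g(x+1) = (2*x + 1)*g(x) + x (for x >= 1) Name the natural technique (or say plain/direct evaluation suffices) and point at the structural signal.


Diagnosis: a summation factor — because the multiplier 2*x + 1 is index-dependent, divide through by its running product and sum the resulting differences.


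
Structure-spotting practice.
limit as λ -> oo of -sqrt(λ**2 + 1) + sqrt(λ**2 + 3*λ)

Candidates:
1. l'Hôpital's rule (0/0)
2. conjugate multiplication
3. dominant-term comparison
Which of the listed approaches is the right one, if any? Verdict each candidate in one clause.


Technique: conjugate multiplication — neither sqrt(λ**2 + 3*λ) nor sqrt(λ**2 + 1) converges alone, so rewrite their difference as a conjugate-rationalized quotient first.
- l'Hôpital's rule (0/0): the expression is a difference driving to ∞ − ∞, not a 0/0 quotient — there is no ratio for the rule to differentiate.
- conjugate multiplication — applicable, and directly so.
- dominant-term comparison: this limit is not decided by comparing polynomial growth at infinity.


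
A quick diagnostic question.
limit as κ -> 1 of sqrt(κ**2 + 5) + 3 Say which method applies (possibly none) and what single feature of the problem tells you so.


Technique: no special technique — the expression is continuous at the evaluation point — substitute directly; no indeterminate form appears.


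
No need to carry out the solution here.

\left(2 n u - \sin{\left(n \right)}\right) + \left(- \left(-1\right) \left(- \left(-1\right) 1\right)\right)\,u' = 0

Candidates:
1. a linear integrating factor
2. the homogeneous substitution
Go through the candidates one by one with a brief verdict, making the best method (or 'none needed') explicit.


Technique: a linear integrating factor — the equation is linear in u with coefficient 2 n; multiplying by the integrating factor exp(∫2 n) makes the left side a perfect derivative.
- a linear integrating factor — yes, a natural case for it.
- the homogeneous substitution — the slope does not depend on the ratio of the variables alone.


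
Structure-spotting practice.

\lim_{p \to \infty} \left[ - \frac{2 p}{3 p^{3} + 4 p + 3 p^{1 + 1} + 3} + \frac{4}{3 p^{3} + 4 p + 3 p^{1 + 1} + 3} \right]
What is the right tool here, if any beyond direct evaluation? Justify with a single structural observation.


Best approach: dominant-term comparison — as p grows, only the highest-degree terms matter — compare leading terms and read the limit off. Differentiating the expression as a single quotient would eventually settle it as well; matching dominant growth settles it immediately.


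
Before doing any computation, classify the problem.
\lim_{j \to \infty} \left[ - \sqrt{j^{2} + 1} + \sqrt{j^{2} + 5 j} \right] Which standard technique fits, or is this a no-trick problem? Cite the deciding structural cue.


Best approach: conjugate multiplication — neither \sqrt{j^{2} + 5 j} nor \sqrt{j^{2} + 1} converges alone, so rewrite their difference as a conjugate-rationalized quotient first.


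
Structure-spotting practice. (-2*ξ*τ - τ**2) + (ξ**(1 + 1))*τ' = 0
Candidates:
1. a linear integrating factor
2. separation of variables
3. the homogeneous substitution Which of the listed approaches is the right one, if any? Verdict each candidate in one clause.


Technique: the homogeneous substitution — solved for the derivative, the right side is unchanged under scaling ξ and τ together — it depends only on the ratio τ/ξ, so substitute a single ratio variable. This doubles as a Bernoulli equation in the unknown as written; the homogeneous route needs no setup at all.
- a linear integrating factor — the unknown enters nonlinearly (through a power, a denominator, or a transcendental function), which the linear integrating-factor recipe cannot absorb as-is — any repair would come from a preliminary substitution, not the factor.
- separation of variables: no division isolates the independent variable from the unknown.
- the homogeneous substitution: applicable, and directly so.


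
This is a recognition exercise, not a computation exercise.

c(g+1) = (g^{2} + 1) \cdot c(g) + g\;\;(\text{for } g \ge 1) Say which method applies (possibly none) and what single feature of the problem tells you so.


Technique: a summation factor — first-order linear but the coefficient g^{2} + 1 moves with the index — divide by the cumulative product and telescope.


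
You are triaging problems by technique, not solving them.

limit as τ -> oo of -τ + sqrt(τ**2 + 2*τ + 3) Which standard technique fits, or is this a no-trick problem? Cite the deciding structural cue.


Verdict: conjugate multiplication — two divergent pieces with a minus sign between them and a radical in the mix: rationalize sqrt(τ**2 + 2*τ + 3) - τ before any limit law applies.


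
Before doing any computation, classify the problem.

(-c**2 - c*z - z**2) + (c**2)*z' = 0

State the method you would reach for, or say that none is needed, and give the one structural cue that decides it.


Best approach: the homogeneous substitution — the slope is degree-zero homogeneous: the ratio substitution v = z/c collapses it.


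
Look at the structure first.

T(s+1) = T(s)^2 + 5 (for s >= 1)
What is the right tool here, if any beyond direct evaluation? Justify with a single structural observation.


Method: no special technique — this one you iterate or analyze qualitatively: the nonlinearity defeats linear solution methods.


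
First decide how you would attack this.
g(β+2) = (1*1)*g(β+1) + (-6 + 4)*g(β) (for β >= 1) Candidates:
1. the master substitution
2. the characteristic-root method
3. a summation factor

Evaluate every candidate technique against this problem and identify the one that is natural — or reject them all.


Technique: the characteristic-root method — every coefficient is a fixed number and the forcing is zero — substitute r^β and read off the root equation.
- the master substitution: there is no divide-the-index recursive argument.
- the characteristic-root method — a fit — the right tool for this form.
- a summation factor — a summation factor telescopes one-step recursions; this one carries higher-order memory.


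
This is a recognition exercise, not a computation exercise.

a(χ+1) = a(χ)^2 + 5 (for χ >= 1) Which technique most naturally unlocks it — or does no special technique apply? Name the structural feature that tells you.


Diagnosis: no special technique — the map from one term to the next is curved, not linear, so linear closed-form machinery does not attach.


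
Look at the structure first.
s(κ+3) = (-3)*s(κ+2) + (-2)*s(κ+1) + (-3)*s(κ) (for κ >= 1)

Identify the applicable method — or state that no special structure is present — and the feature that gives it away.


Technique: the characteristic-root method — because shifting κ leaves the equation's coefficients unchanged, exponential trials reduce it to algebra.


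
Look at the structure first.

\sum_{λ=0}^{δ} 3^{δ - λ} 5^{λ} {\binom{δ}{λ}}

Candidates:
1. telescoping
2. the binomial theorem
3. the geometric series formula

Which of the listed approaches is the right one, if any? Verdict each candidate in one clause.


Verdict: the binomial theorem — binomial coefficients against complementary powers of 5 and 3: recognize the binomial expansion and resum.
- telescoping: as presented, consecutive terms share no shifted copy to cancel against — no rewrite is on display to change that.
- the binomial theorem: a fit — the right tool for this form.
- the geometric series formula — no single multiplier carries one term to the next throughout the sum.


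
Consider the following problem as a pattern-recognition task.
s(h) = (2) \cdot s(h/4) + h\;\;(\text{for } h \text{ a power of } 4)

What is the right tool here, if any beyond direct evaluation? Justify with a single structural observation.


Verdict: the master substitution — the argument contracts 4-fold per step: reindex h exponentially and solve the linear recurrence in the new index.


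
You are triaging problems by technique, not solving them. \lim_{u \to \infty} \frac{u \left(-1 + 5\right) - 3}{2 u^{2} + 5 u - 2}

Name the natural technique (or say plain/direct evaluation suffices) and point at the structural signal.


Best approach: dominant-term comparison — as u grows, only the highest-degree terms matter — compare leading terms and read the limit off. Viewed as a single quotient this is an ∞/∞ form — an at-infinity application of l'Hôpital's rule would also resolve it; comparing leading growth reads the answer without differentiating.


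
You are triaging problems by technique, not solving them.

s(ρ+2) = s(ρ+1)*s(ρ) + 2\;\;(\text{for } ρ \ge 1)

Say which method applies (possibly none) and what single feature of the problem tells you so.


Method: no special technique — the new term depends nonlinearly on the old ones, which disqualifies every superposition-based technique.


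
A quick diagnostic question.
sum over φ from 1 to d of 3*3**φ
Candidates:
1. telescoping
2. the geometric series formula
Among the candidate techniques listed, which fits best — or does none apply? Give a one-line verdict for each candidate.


Best approach: the geometric series formula — the ratio of consecutive terms is the constant 3, independent of the index — a geometric sum.
- telescoping: computed from the summand as displayed, the partial sums build up without the pairwise collapse telescoping exploits.
- the geometric series formula — yes, a natural case for it.


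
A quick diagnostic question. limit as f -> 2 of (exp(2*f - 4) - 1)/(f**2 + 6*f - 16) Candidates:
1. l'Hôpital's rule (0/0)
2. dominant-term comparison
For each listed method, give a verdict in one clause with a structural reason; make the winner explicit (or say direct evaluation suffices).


Verdict: l'Hôpital's rule (0/0) — substituting 2 gives 0 over 0; differentiate top and bottom once and re-evaluate. A first-order expansion at the point is an equally standard path; the rule packages it.
- l'Hôpital's rule (0/0): a fit — the right tool for this form.
- dominant-term comparison — this limit is not decided by comparing polynomial growth at infinity.


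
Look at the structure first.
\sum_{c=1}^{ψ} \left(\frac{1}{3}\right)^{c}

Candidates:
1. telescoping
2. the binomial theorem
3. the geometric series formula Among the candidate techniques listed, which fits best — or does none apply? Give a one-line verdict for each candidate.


Best approach: the geometric series formula — each summand is the previous one scaled by \frac{1}{3}; that constant multiplier is itself the geometric structure.
- telescoping — the terms as presented offer no neighboring cancellation — a telescoping rewrite may exist, but the displayed structure does not hand one over.
- the binomial theorem — the summand does not match any term pattern of an expanded binomial power.
- the geometric series formula — a fit — the right tool for this form.


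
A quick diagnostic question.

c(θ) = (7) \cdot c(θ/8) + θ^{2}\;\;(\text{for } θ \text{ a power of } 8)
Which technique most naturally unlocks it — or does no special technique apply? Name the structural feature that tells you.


Technique: the master substitution — treat m = log base 8 of θ as the new clock: one recursion step advances m by one while θ scales by 8.


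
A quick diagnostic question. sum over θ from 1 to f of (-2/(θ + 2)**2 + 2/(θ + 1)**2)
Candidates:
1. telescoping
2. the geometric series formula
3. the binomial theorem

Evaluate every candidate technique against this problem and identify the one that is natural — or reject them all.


Technique: telescoping — each term adds 2/(θ + 1)**2 and subtracts the same expression advanced one index; that subtracted piece cancels against the next term's added copy — only the boundary terms survive.
- telescoping: applies; the problem has the shape this method handles.
- the geometric series formula: the ratio of consecutive terms depends on the index.
- the binomial theorem — the terms do not reassemble into a binomial power.


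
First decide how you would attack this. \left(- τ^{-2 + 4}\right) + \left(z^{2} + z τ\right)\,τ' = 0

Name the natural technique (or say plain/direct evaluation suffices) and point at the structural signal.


Diagnosis: the homogeneous substitution — the slope's numerator and denominator share total degree; set v = τ/z and the equation drops to separable form. Rewriting — with the variables' roles exchanged where the shape demands it — would expose a Bernoulli structure too; the homogeneous substitution simply reads the degrees directly.


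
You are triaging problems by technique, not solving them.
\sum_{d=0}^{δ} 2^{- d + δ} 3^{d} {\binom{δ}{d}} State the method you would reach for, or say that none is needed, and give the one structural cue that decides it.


Diagnosis: the binomial theorem — {\binom{δ}{d}} weighting matched powers of 3 and 2 is the expanded form of (3 + 2)^δ — fold it back up.


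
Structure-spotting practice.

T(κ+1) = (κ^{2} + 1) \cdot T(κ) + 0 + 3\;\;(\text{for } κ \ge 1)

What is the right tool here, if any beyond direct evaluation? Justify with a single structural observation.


Best approach: a summation factor — rescale the sequence by the product of the weights κ^{2} + 1 so far — the recurrence collapses to a plain running sum.


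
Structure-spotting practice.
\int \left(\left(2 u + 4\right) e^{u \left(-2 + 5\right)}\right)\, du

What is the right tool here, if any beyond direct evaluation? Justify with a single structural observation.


Best approach: integration by parts — 2 u + 4 dies after finitely many derivatives while e^{u \left(-2 + 5\right)} cycles under integration — the tabular/parts setup.


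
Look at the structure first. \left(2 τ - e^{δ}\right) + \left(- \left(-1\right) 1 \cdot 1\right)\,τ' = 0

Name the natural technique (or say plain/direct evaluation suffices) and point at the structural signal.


Method: a linear integrating factor — first power of τ, nonzero forcing: the integrating-factor recipe applies verbatim with p = 2.


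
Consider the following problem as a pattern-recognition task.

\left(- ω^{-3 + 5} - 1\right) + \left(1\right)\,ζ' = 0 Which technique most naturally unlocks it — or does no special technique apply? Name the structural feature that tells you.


Method: no special technique — the slope is a function of ω alone, so integrate both sides directly.


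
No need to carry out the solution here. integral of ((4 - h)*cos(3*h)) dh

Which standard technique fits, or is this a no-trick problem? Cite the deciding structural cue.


Best approach: integration by parts — the integrand splits as 4 - h times cos(3*h) — repeatedly differentiating the polynomial part kills it, which is the parts ladder.


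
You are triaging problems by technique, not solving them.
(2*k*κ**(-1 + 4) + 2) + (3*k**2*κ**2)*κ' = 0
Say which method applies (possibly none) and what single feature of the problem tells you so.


Best approach: the exact-equation method — because the two cross partials coincide, the form is conservative as written — recover its potential in (k, κ).


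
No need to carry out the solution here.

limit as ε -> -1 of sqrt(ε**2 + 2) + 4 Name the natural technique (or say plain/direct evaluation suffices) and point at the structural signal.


Verdict: no special technique — no denominator vanishes and nothing blows up at -1: direct substitution is the whole computation.


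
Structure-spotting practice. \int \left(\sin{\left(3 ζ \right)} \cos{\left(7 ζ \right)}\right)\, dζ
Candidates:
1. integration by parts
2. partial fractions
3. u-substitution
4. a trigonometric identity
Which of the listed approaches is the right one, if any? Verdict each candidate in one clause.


Verdict: a trigonometric identity — distinct frequencies under one product (\sin{\left(3 ζ \right)} \cos{\left(7 ζ \right)}): the product-to-sum identity is the systematic route to an integrable form.
- integration by parts — not the natural route: no polynomial-kernel product appears — a recursive parts reduction of the trigonometric product exists, but the identity rewrite is direct.
- partial fractions — there is no rational-function structure to decompose.
- u-substitution: no subexpression of the integrand pairs with its own derivative as a factor — individual terms may offer their own substitutions, but any change of variable covering the whole integral would have to be constructed from outside the expression.
- a trigonometric identity — applicable, and directly so.


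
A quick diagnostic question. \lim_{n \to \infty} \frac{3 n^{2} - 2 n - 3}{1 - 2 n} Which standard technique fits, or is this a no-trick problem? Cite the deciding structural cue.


Diagnosis: dominant-term comparison — as n grows, only the highest-degree terms matter — compare leading terms and read the limit off. Differentiating the expression as a single quotient would eventually settle it as well; matching dominant growth settles it immediately.


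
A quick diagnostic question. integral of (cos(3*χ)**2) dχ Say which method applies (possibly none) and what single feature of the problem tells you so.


Best approach: a trigonometric identity — even powers like cos(3*χ)**2 never integrate directly; the half-angle identity lowers the degree first.


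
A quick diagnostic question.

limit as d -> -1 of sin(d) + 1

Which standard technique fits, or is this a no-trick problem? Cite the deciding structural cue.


Diagnosis: no special technique — no vanishing denominator and no indeterminate clash at the point — evaluation is immediate.


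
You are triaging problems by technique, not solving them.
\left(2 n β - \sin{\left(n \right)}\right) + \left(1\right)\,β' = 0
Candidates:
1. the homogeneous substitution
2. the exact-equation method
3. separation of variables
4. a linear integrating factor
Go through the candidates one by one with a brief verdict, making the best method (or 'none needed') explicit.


Best approach: a linear integrating factor — linear in the unknown with genuine forcing: multiply through by the exponential of the integrated coefficient and the left side closes into one derivative.
- the homogeneous substitution — the slope changes under joint rescaling, failing the degree-zero test.
- the exact-equation method — the cross partial derivatives disagree, so no single potential exists.
- separation of variables — the two dependences do not factor apart.
- a linear integrating factor — yes — fits the structure here.


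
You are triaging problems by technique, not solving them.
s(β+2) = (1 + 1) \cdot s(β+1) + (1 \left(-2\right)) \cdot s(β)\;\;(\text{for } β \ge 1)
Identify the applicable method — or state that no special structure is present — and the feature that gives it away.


Method: the characteristic-root method — shift-invariance with fixed coefficients calls for exponential trials; the characteristic polynomial finds every r^β.


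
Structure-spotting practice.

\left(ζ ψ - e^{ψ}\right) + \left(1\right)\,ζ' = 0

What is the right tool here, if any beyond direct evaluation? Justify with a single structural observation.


Technique: a linear integrating factor — the equation is linear in ζ with coefficient ψ; multiplying by the integrating factor exp(∫ψ) makes the left side a perfect derivative.


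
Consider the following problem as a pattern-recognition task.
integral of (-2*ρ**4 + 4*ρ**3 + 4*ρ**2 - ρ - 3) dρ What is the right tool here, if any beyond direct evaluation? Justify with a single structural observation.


Diagnosis: no special technique — the integrand is a sum of constant multiples of powers of ρ — integrate term by term.


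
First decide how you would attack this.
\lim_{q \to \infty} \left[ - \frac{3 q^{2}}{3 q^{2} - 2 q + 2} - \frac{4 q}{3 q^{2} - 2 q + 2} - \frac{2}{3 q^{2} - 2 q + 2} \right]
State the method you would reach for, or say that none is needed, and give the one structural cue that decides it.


Best approach: dominant-term comparison — growth-rate triage: the leading powers of q decide the limit, everything else is noise. As a single quotient, the ∞/∞ shape would yield to repeated differentiation as well — the growth comparison gets there in one look.


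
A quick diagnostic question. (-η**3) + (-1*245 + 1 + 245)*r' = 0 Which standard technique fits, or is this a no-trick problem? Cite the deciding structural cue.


Verdict: no special technique — the slope is a pure function of η; integrate both sides and be done.


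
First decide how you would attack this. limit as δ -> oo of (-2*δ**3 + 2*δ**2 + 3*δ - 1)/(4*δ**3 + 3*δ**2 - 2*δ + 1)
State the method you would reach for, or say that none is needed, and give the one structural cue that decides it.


Method: dominant-term comparison — divide by the highest power of δ present: lower-order terms vanish and the dominant ratio remains. As a single quotient, the ∞/∞ shape would yield to repeated differentiation as well — the growth comparison gets there in one look.


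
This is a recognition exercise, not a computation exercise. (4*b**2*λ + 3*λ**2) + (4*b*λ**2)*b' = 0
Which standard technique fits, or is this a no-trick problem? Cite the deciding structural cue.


Verdict: the exact-equation method — this form is already the differential of something: the matching mixed partials of 4*b**2*λ + 3*λ**2 and 4*b*λ**2 prove it.


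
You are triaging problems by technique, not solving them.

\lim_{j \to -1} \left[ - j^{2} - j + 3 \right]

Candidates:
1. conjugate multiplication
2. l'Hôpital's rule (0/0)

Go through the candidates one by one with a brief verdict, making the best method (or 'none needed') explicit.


Technique: no special technique — no zero denominators, no indeterminate clash at -1 — substitute and read off the value.
- conjugate multiplication: no difference of divergent radicals appears, so rationalizing has nothing to cancel.
- l'Hôpital's rule (0/0) — substituting the point produces a determinate value, not a 0 over 0 clash.


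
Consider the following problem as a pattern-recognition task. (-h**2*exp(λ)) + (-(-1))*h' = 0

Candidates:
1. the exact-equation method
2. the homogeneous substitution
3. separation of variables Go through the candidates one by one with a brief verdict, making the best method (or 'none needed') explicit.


Diagnosis: separation of variables — solved for the derivative, the right side splits multiplicatively into a function of each variable alone — divide and integrate each side.
- the exact-equation method — exactness fails on the nose — the mixed partials do not match.
- the homogeneous substitution — the ratio substitution does not collapse this equation.
- separation of variables — applies; the problem has the shape this method handles.


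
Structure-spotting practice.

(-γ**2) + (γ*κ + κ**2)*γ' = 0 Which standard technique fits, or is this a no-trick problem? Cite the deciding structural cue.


Verdict: the homogeneous substitution — the slope's numerator and denominator have matching total degree, so it depends only on γ/κ and the ratio substitution collapses it. Rewriting — with the variables' roles exchanged where the shape demands it — would expose a Bernoulli structure too; the homogeneous substitution simply reads the degrees directly.


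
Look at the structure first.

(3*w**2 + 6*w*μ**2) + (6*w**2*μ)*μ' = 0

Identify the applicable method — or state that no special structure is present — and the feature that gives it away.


Technique: the exact-equation method — the compatibility test passes: the μ-derivative of 3*w**2 + 6*w*μ**2 matches the w-derivative of 6*w**2*μ, so integrate a potential.


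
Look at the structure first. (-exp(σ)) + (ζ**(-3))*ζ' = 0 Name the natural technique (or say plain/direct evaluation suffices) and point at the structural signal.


Best approach: separation of variables — solved for the derivative, the right side splits multiplicatively into a function of each variable alone — divide and integrate each side. An exactness check succeeds on this form as well — separation and the potential function arrive at the same answer, separation more directly.


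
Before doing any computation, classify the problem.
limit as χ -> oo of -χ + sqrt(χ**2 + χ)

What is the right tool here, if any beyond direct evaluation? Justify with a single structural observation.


Best approach: conjugate multiplication — the difference sqrt(χ**2 + χ) - χ is an ∞ − ∞ stalemate; its conjugate partner breaks the tie.


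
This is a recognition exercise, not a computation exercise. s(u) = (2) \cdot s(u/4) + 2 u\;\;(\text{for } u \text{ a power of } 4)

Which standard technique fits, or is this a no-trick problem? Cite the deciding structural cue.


Diagnosis: the master substitution — the argument shrinks by the factor 4, so measure the index on a logarithmic scale and the recursion becomes a shift.


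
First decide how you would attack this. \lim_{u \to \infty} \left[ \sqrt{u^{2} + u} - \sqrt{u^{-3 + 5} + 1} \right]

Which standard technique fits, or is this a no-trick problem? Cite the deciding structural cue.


Verdict: conjugate multiplication — turning the difference into a conjugate-rationalized ratio makes the limit readable.


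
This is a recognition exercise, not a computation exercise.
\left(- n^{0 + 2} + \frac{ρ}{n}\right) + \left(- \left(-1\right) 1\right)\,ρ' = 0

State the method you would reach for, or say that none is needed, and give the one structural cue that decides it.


Method: a linear integrating factor — the unknown enters only to the first power against a nonzero forcing term — the integrating-factor template applies directly.


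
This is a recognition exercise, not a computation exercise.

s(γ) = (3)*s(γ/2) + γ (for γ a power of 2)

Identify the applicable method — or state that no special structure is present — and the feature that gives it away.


Diagnosis: the master substitution — divide-the-index recursion (γ/2 inside the call) straightens out once the index is rewritten as 2^m.


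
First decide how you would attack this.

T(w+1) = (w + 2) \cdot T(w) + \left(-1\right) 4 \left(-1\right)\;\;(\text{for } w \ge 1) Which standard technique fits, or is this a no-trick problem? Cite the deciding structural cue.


Method: a summation factor — an index-dependent multiplier w + 2 rules out characteristic roots; a summation factor converts it to a pure difference.


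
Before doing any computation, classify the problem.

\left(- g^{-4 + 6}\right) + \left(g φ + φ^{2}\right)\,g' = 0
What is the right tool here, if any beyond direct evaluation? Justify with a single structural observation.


Verdict: the homogeneous substitution — the slope's numerator and denominator have matching total degree, so it depends only on g/φ and the ratio substitution collapses it. Suitably rearranged — at times with the variables' roles exchanged — this doubles as a Bernoulli equation; the homogeneous reading needs no such setup.


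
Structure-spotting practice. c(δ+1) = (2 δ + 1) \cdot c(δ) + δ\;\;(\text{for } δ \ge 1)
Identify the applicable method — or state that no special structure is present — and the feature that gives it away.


Method: a summation factor — first-order linear but the coefficient 2 δ + 1 moves with the index — divide by the cumulative product and telescope.


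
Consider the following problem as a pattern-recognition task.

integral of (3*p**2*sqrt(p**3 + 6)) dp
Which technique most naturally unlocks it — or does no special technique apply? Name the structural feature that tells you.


Best approach: u-substitution — viewed as a product, the integrand is a composition evaluated at p**3 + 6 times (a constant multiple of) that inner expression's derivative, so u = p**3 + 6 makes it elementary.


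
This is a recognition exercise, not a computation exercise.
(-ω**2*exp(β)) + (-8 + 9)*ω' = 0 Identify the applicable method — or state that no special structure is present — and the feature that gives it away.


Verdict: separation of variables — solved for the derivative, the right side splits multiplicatively into a function of each variable alone — divide and integrate each side.


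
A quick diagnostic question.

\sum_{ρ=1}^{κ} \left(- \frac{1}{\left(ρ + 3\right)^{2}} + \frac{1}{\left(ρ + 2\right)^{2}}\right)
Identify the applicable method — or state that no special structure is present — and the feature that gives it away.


Verdict: telescoping — the summand is built as \frac{1}{\left(ρ + 2\right)^{2}} minus its own successor — adjacent terms annihilate down the line.


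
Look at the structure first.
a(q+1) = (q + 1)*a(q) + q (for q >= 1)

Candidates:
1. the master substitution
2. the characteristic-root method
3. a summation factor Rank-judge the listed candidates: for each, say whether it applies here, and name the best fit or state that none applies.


Technique: a summation factor — rescale the sequence by the product of the weights q + 1 so far — the recurrence collapses to a plain running sum.
- the master substitution — the recursion steps by a constant offset, so exponential reindexing is pointless.
- the characteristic-root method — an index-dependent weight blocks the pure exponential ansatz.
- a summation factor — a fit — the right tool for this form.


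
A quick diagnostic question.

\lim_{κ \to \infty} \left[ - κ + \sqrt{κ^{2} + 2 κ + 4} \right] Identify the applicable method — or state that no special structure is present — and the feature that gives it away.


Technique: conjugate multiplication — neither \sqrt{κ^{2} + 2 κ + 4} nor κ converges alone, so rewrite their difference as a conjugate-rationalized quotient first.


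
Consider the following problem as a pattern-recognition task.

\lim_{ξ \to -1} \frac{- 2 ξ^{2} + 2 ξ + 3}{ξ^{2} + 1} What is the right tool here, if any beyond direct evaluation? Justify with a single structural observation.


Method: no special technique — no vanishing denominator and no indeterminate clash at the point — evaluation is immediate.


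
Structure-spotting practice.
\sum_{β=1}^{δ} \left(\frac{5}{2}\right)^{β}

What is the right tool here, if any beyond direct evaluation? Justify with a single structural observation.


Diagnosis: the geometric series formula — term-over-term division gives \frac{5}{2} every time — index-free ratio, geometric sum formula applies.


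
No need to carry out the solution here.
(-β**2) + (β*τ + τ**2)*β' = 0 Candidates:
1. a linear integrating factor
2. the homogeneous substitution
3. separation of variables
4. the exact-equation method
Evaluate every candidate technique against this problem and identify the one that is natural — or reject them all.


Method: the homogeneous substitution — the slope's numerator and denominator have matching total degree, so it depends only on β/τ and the ratio substitution collapses it. Suitably rearranged — at times with the variables' roles exchanged — this doubles as a Bernoulli equation; the homogeneous reading needs no such setup.
- a linear integrating factor — the unknown enters nonlinearly (through a power, a denominator, or a transcendental function), which the linear integrating-factor recipe cannot absorb as-is — any repair would come from a preliminary substitution, not the factor.
- the homogeneous substitution: applies; the problem has the shape this method handles.
- separation of variables — the two dependences are entangled, not a clean product of one-variable pieces.
- the exact-equation method — the mixed-partials test fails on this split — it is not an exact differential as presented.


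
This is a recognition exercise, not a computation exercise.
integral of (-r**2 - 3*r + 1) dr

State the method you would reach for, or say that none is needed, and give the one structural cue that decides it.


Technique: no special technique — scan for structure and find none: constant multiples of powers of r, integrate directly.


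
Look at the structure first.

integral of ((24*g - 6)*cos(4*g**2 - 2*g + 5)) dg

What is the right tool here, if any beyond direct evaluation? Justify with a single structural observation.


Method: u-substitution — everything non-trivial happens through the inner expression 4*g**2 - 2*g + 5, and its derivative accounts for the remaining factor up to a constant, so set u = 4*g**2 - 2*g + 5.


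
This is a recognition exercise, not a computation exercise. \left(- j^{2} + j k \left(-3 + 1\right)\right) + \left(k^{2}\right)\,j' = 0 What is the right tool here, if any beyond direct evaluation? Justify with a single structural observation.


Best approach: the homogeneous substitution — the slope's numerator and denominator have matching total degree, so it depends only on j/k and the ratio substitution collapses it. Rearranged, this also fits the Bernoulli template directly; the homogeneous substitution reads the structure without the rearrangement.
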